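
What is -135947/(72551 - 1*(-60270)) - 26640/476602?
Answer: -34165481767/31651377121 ≈ -1.0794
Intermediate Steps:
-135947/(72551 - 1*(-60270)) - 26640/476602 = -135947/(72551 + 60270) - 26640*1/476602 = -135947/132821 - 13320/238301 = -34165481767/31651377121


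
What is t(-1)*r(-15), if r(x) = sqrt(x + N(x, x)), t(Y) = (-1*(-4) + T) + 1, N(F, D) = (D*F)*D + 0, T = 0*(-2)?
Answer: 5*I*sqrt(3390) ≈ 291.12*I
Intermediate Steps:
T = 0
N(F, D) = F*D**2 (N(F, D) = F*D**2 + 0 = F*D**2)
t(Y) = 5 (t(Y) = (-1*(-4) + 0) + 1 = (4 + 0) + 1 = 4 + 1 = 5)
r(x) = sqrt(x + x**3) (r(x) = sqrt(x + x*x**2) = sqrt(x + x**3))
t(-1)*r(-15) = 5*sqrt(-15 + (-15)**3) = 5*sqrt(-15 - 3375) = 5*sqrt(-3390) = 5*(I*sqrt(3390)) = 5*I*sqrt(3390)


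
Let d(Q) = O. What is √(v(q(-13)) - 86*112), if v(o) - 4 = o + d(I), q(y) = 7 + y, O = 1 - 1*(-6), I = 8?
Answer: I*√9627 ≈ 98.117*I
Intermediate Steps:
O = 7 (O = 1 + 6 = 7)
d(Q) = 7
v(o) = 11 + o (v(o) = 4 + (o + 7) = 4 + (7 + o) = 11 + o)
√(v(q(-13)) - 86*112) = √((11 + (7 - 13)) - 86*112) = √((11 - 6) - 9632) = √(5 - 9632) = √(-9627) = I*√9627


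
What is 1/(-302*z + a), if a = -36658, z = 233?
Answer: -1/107024 ≈ -9.3437e-6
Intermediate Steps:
1/(-302*z + a) = 1/(-302*233 - 36658) = 1/(-70366 - 36658) = 1/(-107024) = -1/107024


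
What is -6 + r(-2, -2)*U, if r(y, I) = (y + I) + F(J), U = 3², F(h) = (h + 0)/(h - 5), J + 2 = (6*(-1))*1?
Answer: -474/13 ≈ -36.462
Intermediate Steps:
J = -8 (J = -2 + (6*(-1))*1 = -2 - 6*1 = -2 - 6 = -8)
F(h) = h/(-5 + h)
U = 9
r(y, I) = 8/13 + I + y (r(y, I) = (y + I) - 8/(-5 - 8) = (I + y) - 8/(-13) = (I + y) - 8*(-1/13) = (I + y) + 8/13 = 8/13 + I + y)
-6 + r(-2, -2)*U = -6 + (8/13 - 2 - 2)*9 = -6 - 44/13*9 = -6 - 396/13 = -474/13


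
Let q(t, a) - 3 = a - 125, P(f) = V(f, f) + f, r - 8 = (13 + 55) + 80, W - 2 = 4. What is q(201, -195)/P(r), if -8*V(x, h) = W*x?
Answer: -317/39 ≈ -8.1282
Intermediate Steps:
W = 6 (W = 2 + 4 = 6)
V(x, h) = -3*x/4
r = 156 (r = 8 + ((13 + 55) + 80) = 8 + (68 + 80) = 8 + 148 = 156)
P(f) = f/4 (P(f) = -3*f/4 + f = f/4)
q(t, a) = -122 + a (q(t, a) = 3 + (a - 125) = 3 + (-125 + a) = -122 + a)
q(201, -195)/P(r) = (-122 - 195)/(((¼)*156)) = -317/39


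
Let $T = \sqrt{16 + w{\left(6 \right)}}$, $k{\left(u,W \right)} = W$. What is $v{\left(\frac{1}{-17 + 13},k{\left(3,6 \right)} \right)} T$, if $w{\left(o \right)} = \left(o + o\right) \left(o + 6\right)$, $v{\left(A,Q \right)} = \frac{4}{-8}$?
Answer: $- 2 \sqrt{10} \approx -6.3246$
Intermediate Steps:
$v{\left(A,Q \right)} = - \frac{1}{2}$ ($v{\left(A,Q \right)} = 4 \left(- \frac{1}{8}\right) = - \frac{1}{2}$)
$w{\left(o \right)} = 2 o \left(6 + o\right)$
$T = 4 \sqrt{10}$ ($T = \sqrt{16 + 2 \cdot 6 \left(6 + 6\right)} = \sqrt{16 + 2 \cdot 6 \cdot 12} = \sqrt{16 + 144} = \sqrt{160} = 4 \sqrt{10} \approx 12.649$)
$v{\left(\frac{1}{-17 + 13},k{\left(3,6 \right)} \right)} T = - \frac{4 \sqrt{10}}{2} = - 2 \sqrt{10}$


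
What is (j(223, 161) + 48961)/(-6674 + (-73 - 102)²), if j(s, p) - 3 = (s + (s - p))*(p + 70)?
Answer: 114799/23951 ≈ 4.7931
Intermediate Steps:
j(s, p) = 3 + (70 + p)*(-p + 2*s) (j(s, p) = 3 + (s + (s - p))*(p + 70) = 3 + (-p + 2*s)*(70 + p) = 3 + (70 + p)*(-p + 2*s))
(j(223, 161) + 48961)/(-6674 + (-73 - 102)²) = ((3 - 1*161² - 70*161 + 140*223 + 2*161*223) + 48961)/(-6674 + (-73 - 102)²) = ((3 - 1*25921 - 11270 + 31220 + 71806) + 48961)/(-6674 + (-175)²) = ((3 - 25921 - 11270 + 31220 + 71806) + 48961)/(-6674 + 30625) = (65838 + 48961)/23951 = 114799*(1/23951) = 114799/23951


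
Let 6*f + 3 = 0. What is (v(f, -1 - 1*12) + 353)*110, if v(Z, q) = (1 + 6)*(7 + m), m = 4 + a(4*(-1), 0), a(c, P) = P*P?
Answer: 47300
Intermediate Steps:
a(c, P) = P²
f = -½ (f = -½ + (⅙)*0 = -½ + 0 = -½ ≈ -0.50000)
m = 4 (m = 4 + 0² = 4 + 0 = 4)
v(Z, q) = 77 (v(Z, q) = (1 + 6)*(7 + 4) = 7*11 = 77)
(v(f, -1 - 1*12) + 353)*110 = (77 + 353)*110 = 430*110 = 47300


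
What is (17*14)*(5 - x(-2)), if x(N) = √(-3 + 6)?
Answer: 1190 - 238*√3 ≈ 777.77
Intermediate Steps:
x(N) = √3
(17*14)*(5 - x(-2)) = (17*14)*(5 - √3) = 238*(5 - √3) = 1190 - 238*√3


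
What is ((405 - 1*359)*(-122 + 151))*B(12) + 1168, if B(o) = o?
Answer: 17176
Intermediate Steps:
((405 - 1*359)*(-122 + 151))*B(12) + 1168 = ((405 - 1*359)*(-122 + 151))*12 + 1168 = ((405 - 359)*29)*12 + 1168 = (46*29)*12 + 1168 = 1334*12 + 1168 = 16008 + 1168 = 17176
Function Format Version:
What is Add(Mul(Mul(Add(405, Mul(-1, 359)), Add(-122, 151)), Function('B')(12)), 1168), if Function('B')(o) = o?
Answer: 17176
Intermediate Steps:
Add(Mul(Mul(Add(405, Mul(-1, 359)), Add(-122, 151)), Function('B')(12)), 1168) = Add(Mul(Mul(Add(405, Mul(-1, 359)), Add(-122, 151)), 12), 1168) = Add(Mul(Mul(Add(405, -359), 29), 12), 1168) = Add(Mul(Mul(46, 29), 12), 1168) = Add(Mul(1334, 12), 1168) = Add(16008, 1168) = 17176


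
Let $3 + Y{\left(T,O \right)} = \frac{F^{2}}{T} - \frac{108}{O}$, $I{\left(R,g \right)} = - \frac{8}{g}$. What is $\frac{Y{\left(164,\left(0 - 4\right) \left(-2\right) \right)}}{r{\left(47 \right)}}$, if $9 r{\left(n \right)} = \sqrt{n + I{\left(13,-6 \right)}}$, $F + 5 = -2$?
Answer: $- \frac{23913 \sqrt{435}}{23780} \approx -20.973$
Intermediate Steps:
$F = -7$ ($F = -5 - 2 = -7$)
$Y{\left(T,O \right)} = -3 - \frac{108}{O} + \frac{49}{T}$ ($Y{\left(T,O \right)} = -3 + \left(\frac{\left(-7\right)^{2}}{T} - \frac{108}{O}\right) = -3 + \left(\frac{49}{T} - \frac{108}{O}\right) = -3 + \left(- \frac{108}{O} + \frac{49}{T}\right) = -3 - \frac{108}{O} + \frac{49}{T}$)
$r{\left(n \right)} = \frac{\sqrt{\frac{4}{3} + n}}{9}$ ($r{\left(n \right)} = \frac{\sqrt{n - \frac{8}{-6}}}{9} = \frac{\sqrt{n - - \frac{4}{3}}}{9} = \frac{\sqrt{n + \frac{4}{3}}}{9} = \frac{\sqrt{\frac{4}{3} + n}}{9}$)
$\frac{Y{\left(164,\left(0 - 4\right) \left(-2\right) \right)}}{r{\left(47 \right)}} = \frac{-3 - \frac{108}{\left(0 - 4\right) \left(-2\right)} + \frac{49}{164}}{\frac{1}{27} \sqrt{12 + 9 \cdot 47}} = \frac{-3 - \frac{108}{\left(-4\right) \left(-2\right)} + 49 \cdot \frac{1}{164}}{\frac{1}{27} \sqrt{12 + 423}} = \frac{-3 - \frac{108}{8} + \frac{49}{164}}{\frac{1}{27} \sqrt{435}} = \left(-3 - \frac{27}{2} + \frac{49}{164}\right) \frac{9 \sqrt{435}}{145} = - \frac{2657 \frac{9 \sqrt{435}}{145}}{164} = - \frac{23913 \sqrt{435}}{23780}$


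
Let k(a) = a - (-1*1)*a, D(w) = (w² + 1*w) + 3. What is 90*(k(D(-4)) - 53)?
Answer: -2070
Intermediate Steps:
D(w) = 3 + w + w² (D(w) = (w² + w) + 3 = (w + w²) + 3 = 3 + w + w²)
k(a) = 2*a (k(a) = a - (-1)*a = a + a = 2*a)
90*(k(D(-4)) - 53) = 90*(2*(3 - 4 + (-4)²) - 53) = 90*(2*(3 - 4 + 16) - 53) = 90*(2*15 - 53) = 90*(30 - 53) = 90*(-23) = -2070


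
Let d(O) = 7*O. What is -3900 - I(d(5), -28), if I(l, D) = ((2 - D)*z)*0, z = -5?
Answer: -3900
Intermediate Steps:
I(l, D) = 0 (I(l, D) = ((2 - D)*(-5))*0 = (-10 + 5*D)*0 = 0)
-3900 - I(d(5), -28) = -3900 - 1*0 = -3900 + 0 = -3900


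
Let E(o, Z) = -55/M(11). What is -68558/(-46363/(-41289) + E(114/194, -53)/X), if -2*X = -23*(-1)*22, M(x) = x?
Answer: -358082444643/5968142 ≈ -59999.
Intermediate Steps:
X = -253 (X = -(-23*(-1))*22/2 = -23*22/2 = -½*506 = -253)
E(o, Z) = -5 (E(o, Z) = -55/11 = -55*1/11 = -5)
-68558/(-46363/(-41289) + E(114/194, -53)/X) = -68558/(-46363/(-41289) - 5/(-253)) = -68558/(-46363*(-1/41289) - 5*(-1/253)) = -68558/(46363/41289 + 5/253) = -68558/11936284/10446117 = -68558*10446117/11936284 = -358082444643/5968142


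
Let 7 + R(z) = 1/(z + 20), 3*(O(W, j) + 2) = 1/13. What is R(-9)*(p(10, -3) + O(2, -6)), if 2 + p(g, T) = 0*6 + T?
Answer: 20672/429 ≈ 48.186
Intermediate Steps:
O(W, j) = -77/39 (O(W, j) = -2 + (1/3)/13 = -2 + (1/3)*(1/13) = -2 + 1/39 = -77/39)
p(g, T) = -2 + T (p(g, T) = -2 + (0*6 + T) = -2 + (0 + T) = -2 + T)
R(z) = -7 + 1/(20 + z) (R(z) = -7 + 1/(z + 20) = -7 + 1/(20 + z))
R(-9)*(p(10, -3) + O(2, -6)) = ((-139 - 7*(-9))/(20 - 9))*((-2 - 3) - 77/39) = ((-139 + 63)/11)*(-5 - 77/39) = ((1/11)*(-76))*(-272/39) = -76/11*(-272/39) = 20672/429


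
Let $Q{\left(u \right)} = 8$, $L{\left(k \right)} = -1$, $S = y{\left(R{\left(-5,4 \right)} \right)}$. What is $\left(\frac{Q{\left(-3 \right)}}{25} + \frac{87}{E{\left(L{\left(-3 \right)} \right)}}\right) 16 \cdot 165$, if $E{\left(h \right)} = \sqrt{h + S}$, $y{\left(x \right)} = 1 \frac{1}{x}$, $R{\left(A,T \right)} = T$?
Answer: $\frac{4224}{5} - 153120 i \sqrt{3} \approx 844.8 - 2.6521 \cdot 10^{5} i$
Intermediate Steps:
$y{\left(x \right)} = \frac{1}{x}$
$S = \frac{1}{4} \approx 0.25$
$E{\left(h \right)} = \sqrt{\frac{1}{4} + h}$ ($E{\left(h \right)} = \sqrt{h + \frac{1}{4}} = \sqrt{\frac{1}{4} + h}$)
$\left(\frac{Q{\left(-3 \right)}}{25} + \frac{87}{E{\left(L{\left(-3 \right)} \right)}}\right) 16 \cdot 165 = \left(\frac{8}{25} + \frac{87}{\frac{1}{2} \sqrt{1 + 4 \left(-1\right)}}\right) 16 \cdot 165 = \left(8 \cdot \frac{1}{25} + \frac{87}{\frac{1}{2} \sqrt{1 - 4}}\right) 16 \cdot 165 = \left(\frac{8}{25} + \frac{87}{\frac{1}{2} \sqrt{-3}}\right) 16 \cdot 165 = \left(\frac{8}{25} + \frac{87}{\frac{1}{2} i \sqrt{3}}\right) 16 \cdot 165 = \left(\frac{8}{25} + 87 \left(- \frac{2 i \sqrt{3}}{3}\right)\right) 16 \cdot 165 = \left(\frac{8}{25} - 58 i \sqrt{3}\right) 16 \cdot 165 = \left(\frac{128}{25} - 928 i \sqrt{3}\right) 165 = \frac{4224}{5} - 153120 i \sqrt{3}$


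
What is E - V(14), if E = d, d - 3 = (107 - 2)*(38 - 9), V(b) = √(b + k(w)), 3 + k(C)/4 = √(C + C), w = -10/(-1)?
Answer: 3048 - √(2 + 8*√5) ≈ 3043.5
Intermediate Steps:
w = 10 (w = -10*(-1) = 10)
k(C) = -12 + 4*√2*√C (k(C) = -12 + 4*√(C + C) = -12 + 4*√(2*C) = -12 + 4*(√2*√C) = -12 + 4*√2*√C)
V(b) = √(-12 + b + 8*√5) (V(b) = √(b + (-12 + 4*√2*√10)) = √(b + (-12 + 8*√5)) = √(-12 + b + 8*√5))
d = 3048 (d = 3 + (107 - 2)*(38 - 9) = 3 + 105*29 = 3 + 3045 = 3048)
E = 3048
E - V(14) = 3048 - √(-12 + 14 + 8*√5) = 3048 - √(2 + 8*√5)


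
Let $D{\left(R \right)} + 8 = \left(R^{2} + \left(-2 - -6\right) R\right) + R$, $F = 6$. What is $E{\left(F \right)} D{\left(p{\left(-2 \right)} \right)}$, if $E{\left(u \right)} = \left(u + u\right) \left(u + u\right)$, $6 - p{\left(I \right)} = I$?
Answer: $13824$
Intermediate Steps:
$p{\left(I \right)} = 6 - I$
$E{\left(u \right)} = 4 u^{2}$ ($E{\left(u \right)} = 2 u 2 u = 4 u^{2}$)
$D{\left(R \right)} = -8 + R^{2} + 5 R$ ($D{\left(R \right)} = -8 + \left(\left(R^{2} + \left(-2 - -6\right) R\right) + R\right) = -8 + \left(\left(R^{2} + \left(-2 + 6\right) R\right) + R\right) = -8 + \left(\left(R^{2} + 4 R\right) + R\right) = -8 + \left(R^{2} + 5 R\right) = -8 + R^{2} + 5 R$)
$E{\left(F \right)} D{\left(p{\left(-2 \right)} \right)} = 4 \cdot 6^{2} \left(-8 + \left(6 - -2\right)^{2} + 5 \left(6 - -2\right)\right) = 4 \cdot 36 \left(-8 + \left(6 + 2\right)^{2} + 5 \left(6 + 2\right)\right) = 144 \left(-8 + 8^{2} + 5 \cdot 8\right) = 144 \left(-8 + 64 + 40\right) = 144 \cdot 96 = 13824$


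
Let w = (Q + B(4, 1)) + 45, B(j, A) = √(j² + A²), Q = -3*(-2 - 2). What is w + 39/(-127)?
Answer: 7200/127 + √17 ≈ 60.816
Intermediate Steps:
Q = 12 (Q = -3*(-4) = 12)
B(j, A) = √(A² + j²)
w = 57 + √17 (w = (12 + √(1² + 4²)) + 45 = (12 + √(1 + 16)) + 45 = (12 + √17) + 45 = 57 + √17 ≈ 61.123)
w + 39/(-127) = (57 + √17) + 39/(-127) = (57 + √17) - 1/127*39 = (57 + √17) - 39/127 = 7200/127 + √17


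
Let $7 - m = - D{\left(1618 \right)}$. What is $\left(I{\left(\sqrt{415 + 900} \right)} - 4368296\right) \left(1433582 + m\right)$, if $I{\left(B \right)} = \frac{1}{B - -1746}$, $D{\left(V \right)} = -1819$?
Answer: $- \frac{19058399195392317500}{3047201} - \frac{1431770 \sqrt{1315}}{3047201} \approx -6.2544 \cdot 10^{12}$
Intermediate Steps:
$I{\left(B \right)} = \frac{1}{1746 + B}$ ($I{\left(B \right)} = \frac{1}{B + 1746} = \frac{1}{1746 + B}$)
$m = -1812$ ($m = 7 - \left(-1\right) \left(-1819\right) = 7 - 1819 = -1812$)
$\left(I{\left(\sqrt{415 + 900} \right)} - 4368296\right) \left(1433582 + m\right) = \left(\frac{1}{1746 + \sqrt{415 + 900}} - 4368296\right) \left(1433582 - 1812\right) = \left(\frac{1}{1746 + \sqrt{1315}} - 4368296\right) 1431770 = \left(-4368296 + \frac{1}{1746 + \sqrt{1315}}\right) 1431770 = -6254395163920 + \frac{1431770}{1746 + \sqrt{1315}}$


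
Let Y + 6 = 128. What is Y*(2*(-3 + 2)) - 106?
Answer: -350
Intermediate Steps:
Y = 122 (Y = -6 + 128 = 122)
Y*(2*(-3 + 2)) - 106 = 122*(2*(-3 + 2)) - 106 = 122*(2*(-1)) - 106 = 122*(-2) - 106 = -244 - 106 = -350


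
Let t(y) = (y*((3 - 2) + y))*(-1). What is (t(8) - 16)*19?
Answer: -1672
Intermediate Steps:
t(y) = -y*(1 + y) (t(y) = (y*(1 + y))*(-1) = -y*(1 + y))
(t(8) - 16)*19 = (-1*8*(1 + 8) - 16)*19 = (-1*8*9 - 16)*19 = (-72 - 16)*19 = -88*19 = -1672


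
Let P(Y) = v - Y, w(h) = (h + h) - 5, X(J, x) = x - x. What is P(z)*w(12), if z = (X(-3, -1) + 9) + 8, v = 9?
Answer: -152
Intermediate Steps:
X(J, x) = 0
z = 17 (z = (0 + 9) + 8 = 9 + 8 = 17)
w(h) = -5 + 2*h (w(h) = 2*h - 5 = -5 + 2*h)
P(Y) = 9 - Y
P(z)*w(12) = (9 - 1*17)*(-5 + 2*12) = (9 - 17)*(-5 + 24) = -8*19 = -152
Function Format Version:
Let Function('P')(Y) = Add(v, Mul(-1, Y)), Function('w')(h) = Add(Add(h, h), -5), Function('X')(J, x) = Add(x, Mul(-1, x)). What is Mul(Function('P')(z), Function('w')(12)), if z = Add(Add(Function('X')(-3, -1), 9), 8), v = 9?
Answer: -152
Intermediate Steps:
Function('X')(J, x) = 0
z = 17 (z = Add(Add(0, 9), 8) = Add(9, 8) = 17)
Function('w')(h) = Add(-5, Mul(2, h)) (Function('w')(h) = Add(Mul(2, h), -5) = Add(-5, Mul(2, h)))
Function('P')(Y) = Add(9, Mul(-1, Y))
Mul(Function('P')(z), Function('w')(12)) = Mul(Add(9, Mul(-1, 17)), Add(-5, Mul(2, 12))) = Mul(Add(9, -17), Add(-5, 24)) = Mul(-8, 19) = -152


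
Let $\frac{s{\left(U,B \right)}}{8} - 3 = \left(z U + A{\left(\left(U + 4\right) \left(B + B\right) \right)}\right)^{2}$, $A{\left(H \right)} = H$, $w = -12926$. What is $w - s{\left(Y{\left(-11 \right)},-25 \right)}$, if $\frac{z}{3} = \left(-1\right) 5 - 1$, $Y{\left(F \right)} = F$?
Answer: $-2415382$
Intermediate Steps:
$z = -18$ ($z = 3 \left(\left(-1\right) 5 - 1\right) = 3 \left(-5 - 1\right) = 3 \left(-6\right) = -18$)
$s{\left(U,B \right)} = 24 + 8 \left(- 18 U + 2 B \left(4 + U\right)\right)^{2}$ ($s{\left(U,B \right)} = 24 + 8 \left(- 18 U + \left(U + 4\right) \left(B + B\right)\right)^{2} = 24 + 8 \left(- 18 U + \left(4 + U\right) 2 B\right)^{2} = 24 + 8 \left(- 18 U + 2 B \left(4 + U\right)\right)^{2}$)
$w - s{\left(Y{\left(-11 \right)},-25 \right)} = -12926 - \left(24 + 32 \left(\left(-9\right) \left(-11\right) - 25 \left(4 - 11\right)\right)^{2}\right) = -12926 - \left(24 + 32 \left(99 - -175\right)^{2}\right) = -12926 - \left(24 + 32 \left(99 + 175\right)^{2}\right) = -12926 - \left(24 + 32 \cdot 274^{2}\right) = -12926 - \left(24 + 32 \cdot 75076\right) = -12926 - \left(24 + 2402432\right) = -12926 - 2402456 = -2415382$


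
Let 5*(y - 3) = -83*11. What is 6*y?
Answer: -5388/5 ≈ -1077.6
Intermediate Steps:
y = -898/5 (y = 3 + (-83*11)/5 = 3 + (⅕)*(-913) = 3 - 913/5 = -898/5 ≈ -179.60)
6*y = 6*(-898/5) = -5388/5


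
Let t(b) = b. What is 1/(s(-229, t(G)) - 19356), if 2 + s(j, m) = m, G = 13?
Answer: -1/19345 ≈ -5.1693e-5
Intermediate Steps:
s(j, m) = -2 + m
1/(s(-229, t(G)) - 19356) = 1/((-2 + 13) - 19356) = 1/(11 - 19356) = 1/(-19345) = -1/19345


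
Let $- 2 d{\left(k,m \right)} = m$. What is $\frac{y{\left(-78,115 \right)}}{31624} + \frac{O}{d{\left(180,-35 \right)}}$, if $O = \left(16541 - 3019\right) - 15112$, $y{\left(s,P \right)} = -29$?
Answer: $- \frac{20113067}{221368} \approx -90.858$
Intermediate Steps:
$d{\left(k,m \right)} = - \frac{m}{2}$
$O = -1590$ ($O = 13522 - 15112 = -1590$)
$\frac{y{\left(-78,115 \right)}}{31624} + \frac{O}{d{\left(180,-35 \right)}} = - \frac{29}{31624} - \frac{1590}{\left(- \frac{1}{2}\right) \left(-35\right)} = \left(-29\right) \frac{1}{31624} - \frac{1590}{\frac{35}{2}} = - \frac{29}{31624} - \frac{636}{7} = - \frac{20113067}{221368}$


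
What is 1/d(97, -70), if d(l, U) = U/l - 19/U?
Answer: -6790/3057 ≈ -2.2211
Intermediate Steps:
d(l, U) = -19/U + U/l
1/d(97, -70) = 1/(-19/(-70) - 70/97) = 1/(-19*(-1/70) - 70*1/97) = 1/(19/70 - 70/97) = 1/(-3057/6790) = -6790/3057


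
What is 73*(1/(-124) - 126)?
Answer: -1140625/124 ≈ -9198.6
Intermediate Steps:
73*(1/(-124) - 126) = 73*(-1/124 - 126) = 73*(-15625/124) = -1140625/124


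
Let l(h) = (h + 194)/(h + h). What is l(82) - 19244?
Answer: -788935/41 ≈ -19242.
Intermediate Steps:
l(h) = (194 + h)/(2*h) (l(h) = (194 + h)/((2*h)) = (194 + h)*(1/(2*h)) = (194 + h)/(2*h))
l(82) - 19244 = (1/2)*(194 + 82)/82 - 19244 = (1/2)*(1/82)*276 - 19244 = 69/41 - 19244 = -788935/41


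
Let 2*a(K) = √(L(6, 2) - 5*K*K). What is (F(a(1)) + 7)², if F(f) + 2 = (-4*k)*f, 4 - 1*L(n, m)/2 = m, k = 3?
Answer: (5 - 6*I)² ≈ -11.0 - 60.0*I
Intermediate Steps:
L(n, m) = 8 - 2*m
a(K) = √(4 - 5*K²)/2 (a(K) = √((8 - 2*2) - 5*K*K)/2 = √((8 - 4) - 5*K²)/2 = √(4 - 5*K²)/2)
F(f) = -2 - 12*f (F(f) = -2 + (-4*3)*f = -2 - 12*f)
(F(a(1)) + 7)² = ((-2 - 6*√(4 - 5*1²)) + 7)² = ((-2 - 6*√(4 - 5*1)) + 7)² = ((-2 - 6*√(4 - 5)) + 7)² = ((-2 - 6*√(-1)) + 7)² = ((-2 - 6*I) + 7)² = (5 - 6*I)²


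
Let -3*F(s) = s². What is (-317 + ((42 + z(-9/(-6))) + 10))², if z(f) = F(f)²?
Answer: 17901361/256 ≈ 69927.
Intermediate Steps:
F(s) = -s²/3
z(f) = f⁴/9 (z(f) = (-f²/3)² = f⁴/9)
(-317 + ((42 + z(-9/(-6))) + 10))² = (-317 + ((42 + (-9/(-6))⁴/9) + 10))² = (-317 + ((42 + (-9*(-⅙))⁴/9) + 10))² = (-317 + ((42 + (3/2)⁴/9) + 10))² = (-317 + ((42 + (⅑)*(81/16)) + 10))² = (-317 + ((42 + 9/16) + 10))² = (-317 + (681/16 + 10))² = (-317 + 841/16)² = (-4231/16)² = 17901361/256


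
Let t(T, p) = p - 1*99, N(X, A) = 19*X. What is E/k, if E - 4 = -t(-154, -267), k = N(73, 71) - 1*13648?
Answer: -370/12261 ≈ -0.030177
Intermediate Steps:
t(T, p) = -99 + p (t(T, p) = p - 99 = -99 + p)
k = -12261 (k = 19*73 - 1*13648 = 1387 - 13648 = -12261)
E = 370 (E = 4 - (-99 - 267) = 4 - 1*(-366) = 4 + 366 = 370)
E/k = 370/(-12261) = 370*(-1/12261) = -370/12261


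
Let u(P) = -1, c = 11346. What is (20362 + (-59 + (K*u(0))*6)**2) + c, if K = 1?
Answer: 35933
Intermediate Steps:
(20362 + (-59 + (K*u(0))*6)**2) + c = (20362 + (-59 + (1*(-1))*6)**2) + 11346 = (20362 + (-59 - 1*6)**2) + 11346 = (20362 + (-59 - 6)**2) + 11346 = (20362 + (-65)**2) + 11346 = (20362 + 4225) + 11346 = 24587 + 11346 = 35933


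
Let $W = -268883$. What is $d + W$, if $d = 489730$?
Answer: $220847$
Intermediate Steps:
$d + W = 489730 - 268883 = 220847$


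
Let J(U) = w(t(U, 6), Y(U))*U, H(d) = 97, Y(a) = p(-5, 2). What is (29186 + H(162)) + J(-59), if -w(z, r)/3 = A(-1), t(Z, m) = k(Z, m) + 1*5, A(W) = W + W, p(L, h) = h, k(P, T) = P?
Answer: 28929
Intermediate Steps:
Y(a) = 2
A(W) = 2*W
t(Z, m) = 5 + Z (t(Z, m) = Z + 1*5 = Z + 5 = 5 + Z)
w(z, r) = 6 (w(z, r) = -6*(-1) = -3*(-2) = 6)
J(U) = 6*U
(29186 + H(162)) + J(-59) = (29186 + 97) + 6*(-59) = 29283 - 354 = 28929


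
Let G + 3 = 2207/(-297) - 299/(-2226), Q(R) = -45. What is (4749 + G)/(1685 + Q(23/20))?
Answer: 1044287011/361413360 ≈ 2.8895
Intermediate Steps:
G = -2269115/220374 (G = -3 + (2207/(-297) - 299/(-2226)) = -3 + (2207*(-1/297) - 299*(-1/2226)) = -3 + (-2207/297 + 299/2226) = -3 - 1607993/220374 = -2269115/220374 ≈ -10.297)
(4749 + G)/(1685 + Q(23/20)) = (4749 - 2269115/220374)/(1685 - 45) = (1044287011/220374)/1640 = (1044287011/220374)*(1/1640) = 1044287011/361413360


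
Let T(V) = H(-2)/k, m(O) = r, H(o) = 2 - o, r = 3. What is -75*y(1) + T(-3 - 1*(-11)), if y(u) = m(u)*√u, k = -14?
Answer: -1577/7 ≈ -225.29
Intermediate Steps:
m(O) = 3
T(V) = -2/7 (T(V) = (2 - 1*(-2))/(-14) = (2 + 2)*(-1/14) = 4*(-1/14) = -2/7)
y(u) = 3*√u
-75*y(1) + T(-3 - 1*(-11)) = -225*√1 - 2/7 = -225 - 2/7 = -1577/7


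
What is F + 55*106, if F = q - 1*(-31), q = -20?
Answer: 5841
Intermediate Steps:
F = 11 (F = -20 - 1*(-31) = -20 + 31 = 11)
F + 55*106 = 11 + 55*106 = 11 + 5830 = 5841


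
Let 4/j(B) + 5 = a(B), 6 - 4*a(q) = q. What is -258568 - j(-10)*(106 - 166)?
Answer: -258808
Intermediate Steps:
a(q) = 3/2 - q/4
j(B) = 4/(-7/2 - B/4) (j(B) = 4/(-5 + (3/2 - B/4)) = 4/(-7/2 - B/4))
-258568 - j(-10)*(106 - 166) = -258568 - (-16/(14 - 10))*(106 - 166) = -258568 - (-16/4)*(-60) = -258568 - (-16*¼)*(-60) = -258568 - (-4)*(-60) = -258568 - 1*240 = -258568 - 240 = -258808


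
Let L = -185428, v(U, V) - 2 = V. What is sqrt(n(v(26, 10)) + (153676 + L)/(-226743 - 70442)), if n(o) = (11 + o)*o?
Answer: 2*sqrt(2539094055)/6065 ≈ 16.616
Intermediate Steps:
v(U, V) = 2 + V
n(o) = o*(11 + o)
sqrt(n(v(26, 10)) + (153676 + L)/(-226743 - 70442)) = sqrt((2 + 10)*(11 + (2 + 10)) + (153676 - 185428)/(-226743 - 70442)) = sqrt(12*(11 + 12) - 31752/(-297185)) = sqrt(12*23 - 31752*(-1/297185)) = sqrt(276 + 648/6065) = sqrt(1674588/6065) = 2*sqrt(2539094055)/6065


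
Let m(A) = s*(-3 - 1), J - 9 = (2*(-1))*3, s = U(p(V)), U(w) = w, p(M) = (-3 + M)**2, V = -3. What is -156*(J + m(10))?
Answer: 21996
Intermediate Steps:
s = 36 (s = (-3 - 3)**2 = (-6)**2 = 36)
J = 3 (J = 9 + (2*(-1))*3 = 9 - 2*3 = 9 - 6 = 3)
m(A) = -144 (m(A) = 36*(-3 - 1) = 36*(-4) = -144)
-156*(J + m(10)) = -156*(3 - 144) = -156*(-141) = 21996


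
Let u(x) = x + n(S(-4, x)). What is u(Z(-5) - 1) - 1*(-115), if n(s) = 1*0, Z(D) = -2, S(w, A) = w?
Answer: 112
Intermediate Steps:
n(s) = 0
u(x) = x (u(x) = x + 0 = x)
u(Z(-5) - 1) - 1*(-115) = (-2 - 1) - 1*(-115) = -3 + 115 = 112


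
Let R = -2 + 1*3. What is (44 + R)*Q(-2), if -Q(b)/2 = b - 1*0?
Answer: 180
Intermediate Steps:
Q(b) = -2*b (Q(b) = -2*(b - 1*0) = -2*(b + 0) = -2*b)
R = 1 (R = -2 + 3 = 1)
(44 + R)*Q(-2) = (44 + 1)*(-2*(-2)) = 45*4 = 180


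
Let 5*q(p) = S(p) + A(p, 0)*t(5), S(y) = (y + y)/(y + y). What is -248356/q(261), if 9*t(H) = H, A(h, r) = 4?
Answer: -385380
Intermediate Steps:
t(H) = H/9
S(y) = 1 (S(y) = (2*y)/((2*y)) = (2*y)*(1/(2*y)) = 1)
q(p) = 29/45 (q(p) = (1 + 4*((1/9)*5))/5 = (1 + 4*(5/9))/5 = (1 + 20/9)/5 = (1/5)*(29/9) = 29/45)
-248356/q(261) = -248356/29/45 = -248356*45/29 = -385380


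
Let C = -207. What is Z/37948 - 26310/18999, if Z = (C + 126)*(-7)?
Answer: -329213149/240324684 ≈ -1.3699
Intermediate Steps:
Z = 567 (Z = (-207 + 126)*(-7) = -81*(-7) = 567)
Z/37948 - 26310/18999 = 567/37948 - 26310/18999 = 567*(1/37948) - 26310*1/18999 = 567/37948 - 8770/6333 = -329213149/240324684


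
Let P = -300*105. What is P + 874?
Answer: -30626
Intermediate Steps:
P = -31500
P + 874 = -31500 + 874 = -30626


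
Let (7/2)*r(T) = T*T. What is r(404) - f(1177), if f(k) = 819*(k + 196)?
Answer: -7544977/7 ≈ -1.0779e+6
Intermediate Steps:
r(T) = 2*T²/7 (r(T) = 2*(T*T)/7 = 2*T²/7)
f(k) = 160524 + 819*k (f(k) = 819*(196 + k) = 160524 + 819*k)
r(404) - f(1177) = (2/7)*404² - (160524 + 819*1177) = (2/7)*163216 - (160524 + 963963) = 326432/7 - 1*1124487 = 326432/7 - 1124487 = -7544977/7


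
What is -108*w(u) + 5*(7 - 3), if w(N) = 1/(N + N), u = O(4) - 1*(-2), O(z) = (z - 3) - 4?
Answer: 74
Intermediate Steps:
O(z) = -7 + z (O(z) = (-3 + z) - 4 = -7 + z)
u = -1 (u = (-7 + 4) - 1*(-2) = -3 + 2 = -1)
w(N) = 1/(2*N)
-108*w(u) + 5*(7 - 3) = -54/(-1) + 5*(7 - 3) = -54*(-1) + 5*4 = -108*(-½) + 20 = 54 + 20 = 74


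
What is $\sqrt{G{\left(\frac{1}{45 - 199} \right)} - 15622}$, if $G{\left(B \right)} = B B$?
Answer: $\frac{i \sqrt{370491351}}{154} \approx 124.99 i$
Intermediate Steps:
$G{\left(B \right)} = B^{2}$
$\sqrt{G{\left(\frac{1}{45 - 199} \right)} - 15622} = \sqrt{\left(\frac{1}{45 - 199}\right)^{2} - 15622} = \sqrt{\left(\frac{1}{-154}\right)^{2} - 15622} = \sqrt{\left(- \frac{1}{154}\right)^{2} - 15622} = \sqrt{\frac{1}{23716} - 15622} = \sqrt{- \frac{370491351}{23716}} = \frac{i \sqrt{370491351}}{154}$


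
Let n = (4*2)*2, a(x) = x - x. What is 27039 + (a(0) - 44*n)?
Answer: 26335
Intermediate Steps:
a(x) = 0
n = 16 (n = 8*2 = 16)
27039 + (a(0) - 44*n) = 27039 + (0 - 44*16) = 27039 + (0 - 704) = 27039 - 704 = 26335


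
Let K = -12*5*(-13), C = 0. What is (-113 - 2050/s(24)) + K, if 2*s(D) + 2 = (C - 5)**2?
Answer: 11241/23 ≈ 488.74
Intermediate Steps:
K = 780 (K = -60*(-13) = 780)
s(D) = 23/2 (s(D) = -1 + (0 - 5)**2/2 = -1 + (1/2)*(-5)**2 = -1 + (1/2)*25 = -1 + 25/2 = 23/2)
(-113 - 2050/s(24)) + K = (-113 - 2050/23/2) + 780 = (-113 - 2050*2/23) + 780 = (-113 - 4100/23) + 780 = -6699/23 + 780 = 11241/23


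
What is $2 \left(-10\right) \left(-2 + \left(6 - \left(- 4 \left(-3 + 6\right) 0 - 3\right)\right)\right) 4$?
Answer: $-560$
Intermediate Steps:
$2 \left(-10\right) \left(-2 + \left(6 - \left(- 4 \left(-3 + 6\right) 0 - 3\right)\right)\right) 4 = - 20 \left(-2 + \left(6 - \left(- 4 \cdot 3 \cdot 0 - 3\right)\right)\right) 4 = - 20 \left(-2 + \left(6 - \left(\left(-4\right) 0 - 3\right)\right)\right) 4 = - 20 \left(-2 + \left(6 - \left(0 - 3\right)\right)\right) 4 = - 20 \left(-2 + \left(6 - -3\right)\right) 4 = - 20 \left(-2 + \left(6 + 3\right)\right) 4 = - 20 \left(-2 + 9\right) 4 = - 20 \cdot 7 \cdot 4 = \left(-20\right) 28 = -560$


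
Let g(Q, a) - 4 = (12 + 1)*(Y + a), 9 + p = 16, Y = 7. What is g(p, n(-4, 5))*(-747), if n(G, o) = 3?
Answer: -100098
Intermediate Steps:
p = 7 (p = -9 + 16 = 7)
g(Q, a) = 95 + 13*a (g(Q, a) = 4 + (12 + 1)*(7 + a) = 4 + 13*(7 + a) = 4 + (91 + 13*a) = 95 + 13*a)
g(p, n(-4, 5))*(-747) = (95 + 13*3)*(-747) = (95 + 39)*(-747) = 134*(-747) = -100098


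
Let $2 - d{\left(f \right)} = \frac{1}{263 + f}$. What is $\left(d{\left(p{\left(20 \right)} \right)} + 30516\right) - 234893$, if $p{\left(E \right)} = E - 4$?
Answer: $- \frac{57020626}{279} \approx -2.0438 \cdot 10^{5}$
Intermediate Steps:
$p{\left(E \right)} = -4 + E$ ($p{\left(E \right)} = E - 4 = -4 + E$)
$d{\left(f \right)} = 2 - \frac{1}{263 + f}$
$\left(d{\left(p{\left(20 \right)} \right)} + 30516\right) - 234893 = \left(\frac{525 + 2 \left(-4 + 20\right)}{263 + \left(-4 + 20\right)} + 30516\right) - 234893 = \left(\frac{525 + 2 \cdot 16}{263 + 16} + 30516\right) - 234893 = \left(\frac{525 + 32}{279} + 30516\right) - 234893 = \left(\frac{1}{279} \cdot 557 + 30516\right) - 234893 = \left(\frac{557}{279} + 30516\right) - 234893 = \frac{8514521}{279} - 234893 = - \frac{57020626}{279}$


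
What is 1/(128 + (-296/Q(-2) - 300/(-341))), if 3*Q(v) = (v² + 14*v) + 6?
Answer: 1023/182312 ≈ 0.0056113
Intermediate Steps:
Q(v) = 2 + v²/3 + 14*v/3 (Q(v) = ((v² + 14*v) + 6)/3 = (6 + v² + 14*v)/3 = 2 + v²/3 + 14*v/3)
1/(128 + (-296/Q(-2) - 300/(-341))) = 1/(128 + (-296/(2 + (⅓)*(-2)² + (14/3)*(-2)) - 300/(-341))) = 1/(128 + (-296/(2 + (⅓)*4 - 28/3) - 300*(-1/341))) = 1/(128 + (-296/(2 + 4/3 - 28/3) + 300/341)) = 1/(128 + (-296/(-6) + 300/341)) = 1/(128 + (-296*(-⅙) + 300/341)) = 1/(128 + (148/3 + 300/341)) = 1/(128 + 51368/1023) = 1/(182312/1023) = 1023/182312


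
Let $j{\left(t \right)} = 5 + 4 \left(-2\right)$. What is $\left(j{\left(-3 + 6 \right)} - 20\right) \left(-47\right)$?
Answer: $1081$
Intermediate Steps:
$j{\left(t \right)} = -3$ ($j{\left(t \right)} = 5 - 8 = -3$)
$\left(j{\left(-3 + 6 \right)} - 20\right) \left(-47\right) = \left(-3 - 20\right) \left(-47\right) = \left(-23\right) \left(-47\right) = 1081$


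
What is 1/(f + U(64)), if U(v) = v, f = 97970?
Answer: 1/98034 ≈ 1.0201e-5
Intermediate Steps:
1/(f + U(64)) = 1/(97970 + 64) = 1/98034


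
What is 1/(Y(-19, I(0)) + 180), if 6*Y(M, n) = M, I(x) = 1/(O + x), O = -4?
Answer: 6/1061 ≈ 0.0056550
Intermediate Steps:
I(x) = 1/(-4 + x)
Y(M, n) = M/6
1/(Y(-19, I(0)) + 180) = 1/((1/6)*(-19) + 180) = 1/(-19/6 + 180) = 1/(1061/6) = 6/1061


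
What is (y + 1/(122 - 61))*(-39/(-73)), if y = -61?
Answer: -145080/4453 ≈ -32.580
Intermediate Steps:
(y + 1/(122 - 61))*(-39/(-73)) = (-61 + 1/(122 - 61))*(-39/(-73)) = (-61 + 1/61)*(-39*(-1/73)) = (-61 + 1/61)*(39/73) = -3720/61*39/73 = -145080/4453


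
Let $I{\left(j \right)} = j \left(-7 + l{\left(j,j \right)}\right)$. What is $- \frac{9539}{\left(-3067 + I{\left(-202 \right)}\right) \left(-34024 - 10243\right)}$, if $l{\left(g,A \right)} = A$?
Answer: $\frac{9539}{1733097317} \approx 5.504 \cdot 10^{-6}$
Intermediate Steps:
$I{\left(j \right)} = j \left(-7 + j\right)$
$- \frac{9539}{\left(-3067 + I{\left(-202 \right)}\right) \left(-34024 - 10243\right)} = - \frac{9539}{\left(-3067 - 202 \left(-7 - 202\right)\right) \left(-34024 - 10243\right)} = - \frac{9539}{\left(-3067 - -42218\right) \left(-44267\right)} = - \frac{9539}{\left(-3067 + 42218\right) \left(-44267\right)} = - \frac{9539}{39151 \left(-44267\right)} = - \frac{9539}{-1733097317} = \left(-9539\right) \left(- \frac{1}{1733097317}\right) = \frac{9539}{1733097317}$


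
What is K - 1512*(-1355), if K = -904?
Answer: 2047856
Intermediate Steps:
K - 1512*(-1355) = -904 - 1512*(-1355) = -904 + 2048760 = 2047856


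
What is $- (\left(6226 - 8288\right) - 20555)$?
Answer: $22617$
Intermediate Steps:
$- (\left(6226 - 8288\right) - 20555) = - (-2062 - 20555) = \left(-1\right) \left(-22617\right) = 22617$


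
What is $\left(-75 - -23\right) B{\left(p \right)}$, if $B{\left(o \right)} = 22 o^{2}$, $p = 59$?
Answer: $-3982264$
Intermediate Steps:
$\left(-75 - -23\right) B{\left(p \right)} = \left(-75 - -23\right) 22 \cdot 59^{2} = \left(-75 + 23\right) 22 \cdot 3481 = \left(-52\right) 76582 = -3982264$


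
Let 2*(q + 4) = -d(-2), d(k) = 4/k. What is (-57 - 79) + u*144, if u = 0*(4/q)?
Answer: -136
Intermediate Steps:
q = -3 (q = -4 + (-4/(-2))/2 = -4 + (-4*(-1)/2)/2 = -4 + (-1*(-2))/2 = -4 + (1/2)*2 = -4 + 1 = -3)
u = 0 (u = 0*(4/(-3)) = 0*(4*(-1/3)) = 0*(-4/3) = 0)
(-57 - 79) + u*144 = (-57 - 79) + 0*144 = -136 + 0 = -136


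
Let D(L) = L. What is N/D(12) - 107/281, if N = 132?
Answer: 2984/281 ≈ 10.619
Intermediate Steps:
N/D(12) - 107/281 = 132/12 - 107/281 = 132*(1/12) - 107*1/281 = 11 - 107/281 = 2984/281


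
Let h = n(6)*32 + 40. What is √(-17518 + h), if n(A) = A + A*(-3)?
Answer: I*√17862 ≈ 133.65*I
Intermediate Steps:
n(A) = -2*A (n(A) = A - 3*A = -2*A)
h = -344 (h = -2*6*32 + 40 = -12*32 + 40 = -384 + 40 = -344)
√(-17518 + h) = √(-17518 - 344) = √(-17862) = I*√17862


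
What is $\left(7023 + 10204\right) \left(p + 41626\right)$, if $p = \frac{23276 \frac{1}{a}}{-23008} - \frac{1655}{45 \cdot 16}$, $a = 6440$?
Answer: $\frac{1484812884399683}{2070720} \approx 7.1705 \cdot 10^{8}$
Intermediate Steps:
$p = - \frac{33320737}{14495040}$ ($p = \frac{23276 \cdot \frac{1}{6440}}{-23008} - \frac{1655}{45 \cdot 16} = 23276 \cdot \frac{1}{6440} \left(- \frac{1}{23008}\right) - \frac{1655}{720} = \frac{253}{70} \left(- \frac{1}{23008}\right) - \frac{331}{144} = - \frac{253}{1610560} - \frac{331}{144} = - \frac{33320737}{14495040} \approx -2.2988$)
$\left(7023 + 10204\right) \left(p + 41626\right) = \left(7023 + 10204\right) \left(- \frac{33320737}{14495040} + 41626\right) = 17227 \cdot \frac{603337214303}{14495040} = \frac{1484812884399683}{2070720}$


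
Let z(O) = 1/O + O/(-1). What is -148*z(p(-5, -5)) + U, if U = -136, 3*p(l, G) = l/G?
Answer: -1592/3 ≈ -530.67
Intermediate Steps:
p(l, G) = l/(3*G) (p(l, G) = (l/G)/3 = l/(3*G))
z(O) = 1/O - O (z(O) = 1/O + O*(-1) = 1/O - O)
-148*z(p(-5, -5)) + U = -148*(1/((⅓)*(-5)/(-5)) - (-5)/(3*(-5))) - 136 = -148*(1/((⅓)*(-5)*(-⅕)) - (-5)*(-1)/(3*5)) - 136 = -148*(1/(⅓) - 1*⅓) - 136 = -148*(3 - ⅓) - 136 = -148*8/3 - 136 = -1184/3 - 136 = -1592/3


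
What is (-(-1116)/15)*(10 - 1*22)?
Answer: -4464/5 ≈ -892.80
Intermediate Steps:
(-(-1116)/15)*(10 - 1*22) = (-(-1116)/15)*(10 - 22) = -36*(-31/15)*(-12) = (372/5)*(-12) = -4464/5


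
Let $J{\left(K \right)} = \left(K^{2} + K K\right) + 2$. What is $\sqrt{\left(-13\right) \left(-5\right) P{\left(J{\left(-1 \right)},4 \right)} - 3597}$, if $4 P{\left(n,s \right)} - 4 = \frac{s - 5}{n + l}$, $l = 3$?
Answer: $\frac{i \sqrt{692727}}{14} \approx 59.45 i$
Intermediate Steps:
$J{\left(K \right)} = 2 + 2 K^{2}$ ($J{\left(K \right)} = \left(K^{2} + K^{2}\right) + 2 = 2 K^{2} + 2 = 2 + 2 K^{2}$)
$P{\left(n,s \right)} = 1 + \frac{-5 + s}{4 \left(3 + n\right)}$ ($P{\left(n,s \right)} = 1 + \frac{\left(s - 5\right) \frac{1}{n + 3}}{4} = 1 + \frac{\left(-5 + s\right) \frac{1}{3 + n}}{4} = 1 + \frac{\frac{1}{3 + n} \left(-5 + s\right)}{4} = 1 + \frac{-5 + s}{4 \left(3 + n\right)}$)
$\sqrt{\left(-13\right) \left(-5\right) P{\left(J{\left(-1 \right)},4 \right)} - 3597} = \sqrt{\left(-13\right) \left(-5\right) \frac{7 + 4 + 4 \left(2 + 2 \left(-1\right)^{2}\right)}{4 \left(3 + \left(2 + 2 \left(-1\right)^{2}\right)\right)} - 3597} = \sqrt{65 \frac{7 + 4 + 4 \left(2 + 2 \cdot 1\right)}{4 \left(3 + \left(2 + 2 \cdot 1\right)\right)} - 3597} = \sqrt{65 \frac{7 + 4 + 4 \left(2 + 2\right)}{4 \left(3 + \left(2 + 2\right)\right)} - 3597} = \sqrt{65 \frac{7 + 4 + 4 \cdot 4}{4 \left(3 + 4\right)} - 3597} = \sqrt{65 \frac{7 + 4 + 16}{4 \cdot 7} - 3597} = \sqrt{65 \cdot \frac{1}{4} \cdot \frac{1}{7} \cdot 27 - 3597} = \sqrt{65 \cdot \frac{27}{28} - 3597} = \sqrt{\frac{1755}{28} - 3597} = \sqrt{- \frac{98961}{28}} = \frac{i \sqrt{692727}}{14}$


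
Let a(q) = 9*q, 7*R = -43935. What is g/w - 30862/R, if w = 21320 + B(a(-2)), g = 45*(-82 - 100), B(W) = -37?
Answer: 4238023972/935068605 ≈ 4.5323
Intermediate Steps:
R = -43935/7 (R = (⅐)*(-43935) = -43935/7 ≈ -6276.4)
g = -8190 (g = 45*(-182) = -8190)
w = 21283 (w = 21320 - 37 = 21283)
g/w - 30862/R = -8190/21283 - 30862/(-43935/7) = -8190*1/21283 - 30862*(-7/43935) = -8190/21283 + 216034/43935 = 4238023972/935068605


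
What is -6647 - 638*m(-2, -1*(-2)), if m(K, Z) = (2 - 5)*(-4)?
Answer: -14303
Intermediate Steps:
m(K, Z) = 12 (m(K, Z) = -3*(-4) = 12)
-6647 - 638*m(-2, -1*(-2)) = -6647 - 638*12 = -6647 - 1*7656 = -6647 - 7656 = -14303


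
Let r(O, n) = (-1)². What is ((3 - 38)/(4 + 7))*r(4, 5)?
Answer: -35/11 ≈ -3.1818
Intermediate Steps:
r(O, n) = 1
((3 - 38)/(4 + 7))*r(4, 5) = ((3 - 38)/(4 + 7))*1 = -35/11*1 = -35/11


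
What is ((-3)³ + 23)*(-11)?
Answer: 44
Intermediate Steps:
((-3)³ + 23)*(-11) = (-27 + 23)*(-11) = -4*(-11) = 44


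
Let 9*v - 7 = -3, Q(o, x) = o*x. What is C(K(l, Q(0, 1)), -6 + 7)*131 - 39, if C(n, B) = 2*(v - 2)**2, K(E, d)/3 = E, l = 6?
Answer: 48193/81 ≈ 594.98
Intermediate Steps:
v = 4/9 (v = 7/9 + (1/9)*(-3) = 7/9 - 1/3 = 4/9 ≈ 0.44444)
K(E, d) = 3*E
C(n, B) = 392/81 (C(n, B) = 2*(4/9 - 2)**2 = 2*(-14/9)**2 = 2*(196/81) = 392/81)
C(K(l, Q(0, 1)), -6 + 7)*131 - 39 = (392/81)*131 - 39 = 51352/81 - 39 = 48193/81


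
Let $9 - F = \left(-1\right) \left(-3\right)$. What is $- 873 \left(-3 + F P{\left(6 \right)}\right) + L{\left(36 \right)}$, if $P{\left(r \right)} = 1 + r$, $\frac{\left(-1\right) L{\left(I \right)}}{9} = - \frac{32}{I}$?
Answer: $-34039$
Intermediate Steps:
$L{\left(I \right)} = \frac{288}{I}$ ($L{\left(I \right)} = - 9 \left(- \frac{32}{I}\right) = \frac{288}{I}$)
$F = 6$ ($F = 9 - \left(-1\right) \left(-3\right) = 9 - 3 = 6$)
$- 873 \left(-3 + F P{\left(6 \right)}\right) + L{\left(36 \right)} = - 873 \left(-3 + 6 \left(1 + 6\right)\right) + \frac{288}{36} = - 873 \left(-3 + 6 \cdot 7\right) + 288 \cdot \frac{1}{36} = - 873 \left(-3 + 42\right) + 8 = \left(-873\right) 39 + 8 = -34047 + 8 = -34039$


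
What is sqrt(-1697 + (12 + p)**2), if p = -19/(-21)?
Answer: 2*I*sqrt(168734)/21 ≈ 39.121*I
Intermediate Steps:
p = 19/21 (p = -19*(-1/21) = 19/21 ≈ 0.90476)
sqrt(-1697 + (12 + p)**2) = sqrt(-1697 + (12 + 19/21)**2) = sqrt(-1697 + (271/21)**2) = sqrt(-1697 + 73441/441) = sqrt(-674936/441) = 2*I*sqrt(168734)/21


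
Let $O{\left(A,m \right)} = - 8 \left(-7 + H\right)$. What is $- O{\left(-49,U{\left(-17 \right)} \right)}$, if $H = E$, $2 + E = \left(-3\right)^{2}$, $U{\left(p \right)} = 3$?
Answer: $0$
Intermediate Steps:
$E = 7$ ($E = -2 + \left(-3\right)^{2} = -2 + 9 = 7$)
$H = 7$
$O{\left(A,m \right)} = 0$ ($O{\left(A,m \right)} = - 8 \left(-7 + 7\right) = \left(-8\right) 0 = 0$)
$- O{\left(-49,U{\left(-17 \right)} \right)} = \left(-1\right) 0 = 0$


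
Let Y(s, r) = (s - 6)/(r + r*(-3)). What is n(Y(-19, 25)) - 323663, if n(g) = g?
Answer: -647325/2 ≈ -3.2366e+5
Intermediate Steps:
Y(s, r) = -(-6 + s)/(2*r) (Y(s, r) = (-6 + s)/(r - 3*r) = (-6 + s)/((-2*r)) = (-6 + s)*(-1/(2*r)) = -(-6 + s)/(2*r))
n(Y(-19, 25)) - 323663 = (½)*(6 - 1*(-19))/25 - 323663 = (½)*(1/25)*(6 + 19) - 323663 = (½)*(1/25)*25 - 323663 = ½ - 323663 = -647325/2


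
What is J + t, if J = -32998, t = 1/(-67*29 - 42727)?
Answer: -1474020661/44670 ≈ -32998.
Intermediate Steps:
t = -1/44670 (t = 1/(-1943 - 42727) = 1/(-44670) = -1/44670 ≈ -2.2386e-5)
J + t = -32998 - 1/44670 = -1474020661/44670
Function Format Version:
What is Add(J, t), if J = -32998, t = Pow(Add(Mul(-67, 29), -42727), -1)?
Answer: Rational(-1474020661, 44670) ≈ -32998.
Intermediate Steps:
t = Rational(-1, 44670) (t = Pow(Add(-1943, -42727), -1) = Pow(-44670, -1) = Rational(-1, 44670) ≈ -2.2386e-5)
Add(J, t) = Add(-32998, Rational(-1, 44670)) = Rational(-1474020661, 44670)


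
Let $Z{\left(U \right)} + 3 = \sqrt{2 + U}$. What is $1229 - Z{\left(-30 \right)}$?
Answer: $1232 - 2 i \sqrt{7} \approx 1232.0 - 5.2915 i$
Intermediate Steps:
$Z{\left(U \right)} = -3 + \sqrt{2 + U}$
$1229 - Z{\left(-30 \right)} = 1229 - \left(-3 + \sqrt{2 - 30}\right) = 1229 - \left(-3 + \sqrt{-28}\right) = 1229 - \left(-3 + 2 i \sqrt{7}\right) = 1229 + \left(3 - 2 i \sqrt{7}\right) = 1232 - 2 i \sqrt{7}$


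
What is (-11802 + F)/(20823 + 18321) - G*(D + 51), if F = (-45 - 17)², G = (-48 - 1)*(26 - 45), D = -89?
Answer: 692414237/19572 ≈ 35378.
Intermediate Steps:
G = 931 (G = -49*(-19) = 931)
F = 3844 (F = (-62)² = 3844)
(-11802 + F)/(20823 + 18321) - G*(D + 51) = (-11802 + 3844)/(20823 + 18321) - 931*(-89 + 51) = -7958/39144 - 931*(-38) = -7958*1/39144 - 1*(-35378) = -3979/19572 + 35378 = 692414237/19572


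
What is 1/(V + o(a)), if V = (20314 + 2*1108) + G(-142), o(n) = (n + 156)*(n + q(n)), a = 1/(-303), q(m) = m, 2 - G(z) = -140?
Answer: 91809/2081399114 ≈ 4.4109e-5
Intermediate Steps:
G(z) = 142 (G(z) = 2 - 1*(-140) = 2 + 140 = 142)
a = -1/303 ≈ -0.0033003
o(n) = 2*n*(156 + n) (o(n) = (n + 156)*(n + n) = (156 + n)*(2*n) = 2*n*(156 + n))
V = 22672 (V = (20314 + 2*1108) + 142 = (20314 + 2216) + 142 = 22530 + 142 = 22672)
1/(V + o(a)) = 1/(22672 + 2*(-1/303)*(156 - 1/303)) = 1/(22672 + 2*(-1/303)*(47267/303)) = 1/(22672 - 94534/91809) = 1/(2081399114/91809) = 91809/2081399114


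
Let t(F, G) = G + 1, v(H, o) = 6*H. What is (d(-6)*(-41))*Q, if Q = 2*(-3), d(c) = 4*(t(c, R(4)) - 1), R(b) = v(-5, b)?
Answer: -29520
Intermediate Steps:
R(b) = -30 (R(b) = 6*(-5) = -30)
t(F, G) = 1 + G
d(c) = -120 (d(c) = 4*((1 - 30) - 1) = 4*(-29 - 1) = 4*(-30) = -120)
Q = -6
(d(-6)*(-41))*Q = -120*(-41)*(-6) = 4920*(-6) = -29520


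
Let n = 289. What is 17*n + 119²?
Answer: 19074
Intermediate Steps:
17*n + 119² = 17*289 + 119² = 4913 + 14161 = 19074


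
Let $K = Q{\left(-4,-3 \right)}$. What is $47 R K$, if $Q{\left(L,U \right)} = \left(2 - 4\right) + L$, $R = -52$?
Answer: $14664$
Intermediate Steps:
$Q{\left(L,U \right)} = -2 + L$
$K = -6$ ($K = -2 - 4 = -6$)
$47 R K = 47 \left(-52\right) \left(-6\right) = \left(-2444\right) \left(-6\right) = 14664$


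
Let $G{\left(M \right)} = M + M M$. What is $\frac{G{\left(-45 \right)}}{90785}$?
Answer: $\frac{396}{18157} \approx 0.02181$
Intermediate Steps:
$G{\left(M \right)} = M + M^{2}$
$\frac{G{\left(-45 \right)}}{90785} = \frac{\left(-45\right) \left(1 - 45\right)}{90785} = \left(-45\right) \left(-44\right) \frac{1}{90785} = 1980 \cdot \frac{1}{90785} = \frac{396}{18157}$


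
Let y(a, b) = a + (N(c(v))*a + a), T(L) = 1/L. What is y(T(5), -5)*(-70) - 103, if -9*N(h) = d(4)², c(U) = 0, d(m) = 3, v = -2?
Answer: -117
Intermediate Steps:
N(h) = -1 (N(h) = -⅑*3² = -⅑*9 = -1)
y(a, b) = a (y(a, b) = a + (-a + a) = a + 0 = a)
y(T(5), -5)*(-70) - 103 = -70/5 - 103 = (⅕)*(-70) - 103 = -14 - 103 = -117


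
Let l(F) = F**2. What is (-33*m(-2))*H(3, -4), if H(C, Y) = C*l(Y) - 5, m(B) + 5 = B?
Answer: 9933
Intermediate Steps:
m(B) = -5 + B
H(C, Y) = -5 + C*Y**2 (H(C, Y) = C*Y**2 - 5 = -5 + C*Y**2)
(-33*m(-2))*H(3, -4) = (-33*(-5 - 2))*(-5 + 3*(-4)**2) = (-33*(-7))*(-5 + 3*16) = 231*(-5 + 48) = 231*43 = 9933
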